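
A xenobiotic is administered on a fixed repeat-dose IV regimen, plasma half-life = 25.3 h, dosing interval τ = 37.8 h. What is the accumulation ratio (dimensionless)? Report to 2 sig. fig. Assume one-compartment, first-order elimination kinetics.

1.6

k = ln2 / t½ = 0.693147 / 25.3 = 0.02740 h⁻¹
e^(−kτ) = e^(−0.02740 × 37.8) = 0.3550
Accumulation ratio R = 1 / (1 − e^(−kτ)) = 1 / (1 − 0.3550) = 1.550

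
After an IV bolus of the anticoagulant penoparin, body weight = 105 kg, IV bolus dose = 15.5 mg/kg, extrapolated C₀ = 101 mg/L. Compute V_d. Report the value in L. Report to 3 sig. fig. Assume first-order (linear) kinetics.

16.1 L

Dose = 15.5 × 105 = 1628 mg
Vd = Dose / C₀ = 1628 / 101 = 16.12 L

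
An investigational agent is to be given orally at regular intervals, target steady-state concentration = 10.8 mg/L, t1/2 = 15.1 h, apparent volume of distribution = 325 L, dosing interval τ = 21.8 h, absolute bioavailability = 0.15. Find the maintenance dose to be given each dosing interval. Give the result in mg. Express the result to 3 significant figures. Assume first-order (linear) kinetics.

k = ln2 / t½ = 0.693147 / 15.1 = 0.04590 h⁻¹
CL = k × Vd = 0.04590 × 325 = 14.92 L/h
At steady state, F × (Dose/τ) = Css × CL.
Dose = Css × CL × τ / F = 10.8 × 14.92 × 21.8 / 0.15 = 23420 mg

23400 mg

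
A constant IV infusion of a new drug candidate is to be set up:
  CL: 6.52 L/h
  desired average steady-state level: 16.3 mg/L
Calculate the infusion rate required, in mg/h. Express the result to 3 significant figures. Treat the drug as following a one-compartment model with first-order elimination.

At steady state, infusion rate R₀ = Css × CL = 16.3 × 6.520 = 106.3 mg/h

106 mg/h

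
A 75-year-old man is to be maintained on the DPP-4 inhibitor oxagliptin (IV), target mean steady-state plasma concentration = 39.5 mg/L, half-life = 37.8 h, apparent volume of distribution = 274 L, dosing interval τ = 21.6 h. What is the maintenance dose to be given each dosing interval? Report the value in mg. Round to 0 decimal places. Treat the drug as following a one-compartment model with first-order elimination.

4287 mg

k = ln2 / t½ = 0.693147 / 37.8 = 0.01834 h⁻¹
CL = k × Vd = 0.01834 × 274 = 5.025 L/h
At steady state, Dose/τ = Css × CL.
Dose = Css × CL × τ = 39.5 × 5.025 × 21.6 = 4287 mg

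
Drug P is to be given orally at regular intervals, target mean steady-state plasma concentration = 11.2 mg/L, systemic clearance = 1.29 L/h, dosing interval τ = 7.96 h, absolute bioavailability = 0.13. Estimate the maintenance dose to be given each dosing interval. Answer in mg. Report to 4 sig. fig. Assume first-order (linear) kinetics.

At steady state, F × (Dose/τ) = Css × CL.
Dose = Css × CL × τ / F = 11.2 × 1.290 × 7.96 / 0.13 = 884.7 mg

884.7 mg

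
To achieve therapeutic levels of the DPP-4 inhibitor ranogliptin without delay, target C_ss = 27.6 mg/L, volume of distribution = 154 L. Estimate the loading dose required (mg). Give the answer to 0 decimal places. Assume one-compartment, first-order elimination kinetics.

4250 mg

LD = Css × Vd = 27.6 × 154 = 4250 mg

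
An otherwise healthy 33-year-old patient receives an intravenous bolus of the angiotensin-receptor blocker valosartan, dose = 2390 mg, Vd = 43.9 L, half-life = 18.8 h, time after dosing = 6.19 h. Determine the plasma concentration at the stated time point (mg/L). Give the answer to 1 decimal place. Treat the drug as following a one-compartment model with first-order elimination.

43.3 mg/L

C₀ = Dose / Vd = 2390 / 43.9 = 54.44 mg/L
k = ln2 / t½ = 0.693147 / 18.8 = 0.03687 h⁻¹
C = C₀ · e^(−k·t) = 54.44 × e^(−0.03687 × 6.19)
  = 54.44 × 0.7959 = 43.33 mg/L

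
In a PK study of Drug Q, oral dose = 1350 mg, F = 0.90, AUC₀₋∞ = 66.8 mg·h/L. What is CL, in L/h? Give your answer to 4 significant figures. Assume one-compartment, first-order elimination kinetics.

18.19 L/h

CL = F·Dose / AUC = 0.90 × 1350 / 66.8 = 18.19 L/h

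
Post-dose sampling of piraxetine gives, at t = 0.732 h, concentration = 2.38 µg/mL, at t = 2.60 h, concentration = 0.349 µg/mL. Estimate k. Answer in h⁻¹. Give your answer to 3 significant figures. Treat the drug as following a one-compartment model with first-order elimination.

k = ln(C₁/C₂) / (t₂ − t₁) = ln(2.38/0.349) / (2.60 − 0.732)
  = 1.920 / 1.868 = 1.028 h⁻¹

1.03 h⁻¹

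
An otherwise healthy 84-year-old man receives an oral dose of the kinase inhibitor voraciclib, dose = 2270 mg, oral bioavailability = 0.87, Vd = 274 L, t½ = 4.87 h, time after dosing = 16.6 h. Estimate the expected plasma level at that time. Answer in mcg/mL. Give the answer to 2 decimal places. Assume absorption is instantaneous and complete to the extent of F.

0.68 mcg/mL

Amount reaching circulation = F × Dose = 0.87 × 2270 = 1975 mg
C₀ = F·Dose / Vd = 1975 / 274 = 7.208 mg/L
k = ln2 / t½ = 0.693147 / 4.87 = 0.1423 h⁻¹
C = C₀ · e^(−k·t) = 7.208 × e^(−0.1423 × 16.6)
  = 7.208 × 0.09421 = 0.6791 mg/L
(0.6791 mg/L = 0.6791 mcg/mL)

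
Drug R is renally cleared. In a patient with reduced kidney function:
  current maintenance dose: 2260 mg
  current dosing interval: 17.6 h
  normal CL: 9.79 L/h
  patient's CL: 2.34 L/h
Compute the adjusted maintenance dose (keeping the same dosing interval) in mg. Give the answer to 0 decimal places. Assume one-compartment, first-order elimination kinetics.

540 mg

To keep the same average steady-state level, dosing rate must scale with clearance.
CL ratio = 2.34 / 9.79 = 0.2390
New dose (same interval) = 2260 × 0.2390 = 540.1 mg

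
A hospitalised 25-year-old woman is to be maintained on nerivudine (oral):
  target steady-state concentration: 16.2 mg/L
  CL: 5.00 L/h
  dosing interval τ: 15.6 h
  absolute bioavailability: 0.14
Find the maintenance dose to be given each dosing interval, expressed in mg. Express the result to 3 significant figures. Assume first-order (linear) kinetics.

9030 mg

At steady state, F × (Dose/τ) = Css × CL.
Dose = Css × CL × τ / F = 16.2 × 5.000 × 15.6 / 0.14 = 9026 mg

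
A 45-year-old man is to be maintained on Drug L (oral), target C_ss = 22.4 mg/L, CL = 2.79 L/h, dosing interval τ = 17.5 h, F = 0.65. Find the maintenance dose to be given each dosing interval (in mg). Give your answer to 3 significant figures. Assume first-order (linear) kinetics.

At steady state, F × (Dose/τ) = Css × CL.
Dose = Css × CL × τ / F = 22.4 × 2.790 × 17.5 / 0.65 = 1683 mg

1680 mg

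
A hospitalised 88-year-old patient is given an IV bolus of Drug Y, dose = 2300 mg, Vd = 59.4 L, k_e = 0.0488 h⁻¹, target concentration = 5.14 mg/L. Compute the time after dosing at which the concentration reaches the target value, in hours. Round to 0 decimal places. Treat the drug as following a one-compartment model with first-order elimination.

C₀ = Dose / Vd = 2300 / 59.4 = 38.72 mg/L
t = ln(C₀ / C) / k = ln(38.72 / 5.14) / 0.04880
  = ln(7.533) / 0.04880 = 2.019 / 0.04880 = 41.37 h

41 h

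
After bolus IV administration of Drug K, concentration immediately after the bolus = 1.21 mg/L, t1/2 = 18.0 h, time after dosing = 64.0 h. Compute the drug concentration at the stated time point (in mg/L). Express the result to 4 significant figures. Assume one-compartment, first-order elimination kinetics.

0.1029 mg/L

k = ln2 / t½ = 0.693147 / 18.0 = 0.03851 h⁻¹
C = C₀ · e^(−k·t) = 1.210 × e^(−0.03851 × 64.0)
  = 1.210 × 0.08504 = 0.1029 mg/L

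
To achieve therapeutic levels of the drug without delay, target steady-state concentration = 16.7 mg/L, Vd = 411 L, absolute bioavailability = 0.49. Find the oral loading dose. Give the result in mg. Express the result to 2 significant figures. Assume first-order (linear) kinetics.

LD = Css × Vd / F = 16.7 × 411 / 0.49 = 14010 mg

14000 mg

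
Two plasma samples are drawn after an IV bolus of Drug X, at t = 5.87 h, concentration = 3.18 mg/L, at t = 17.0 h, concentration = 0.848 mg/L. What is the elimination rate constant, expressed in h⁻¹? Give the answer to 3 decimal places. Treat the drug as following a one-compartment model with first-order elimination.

k = ln(C₁/C₂) / (t₂ − t₁) = ln(3.18/0.848) / (17.0 − 5.87)
  = 1.322 / 11.13 = 0.1188 h⁻¹

0.119 h⁻¹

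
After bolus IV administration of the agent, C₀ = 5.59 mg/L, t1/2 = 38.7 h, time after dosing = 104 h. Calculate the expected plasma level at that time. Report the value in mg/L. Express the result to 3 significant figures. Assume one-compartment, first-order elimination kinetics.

0.868 mg/L

k = ln2 / t½ = 0.693147 / 38.7 = 0.01791 h⁻¹
C = C₀ · e^(−k·t) = 5.590 × e^(−0.01791 × 104)
  = 5.590 × 0.1553 = 0.8681 mg/L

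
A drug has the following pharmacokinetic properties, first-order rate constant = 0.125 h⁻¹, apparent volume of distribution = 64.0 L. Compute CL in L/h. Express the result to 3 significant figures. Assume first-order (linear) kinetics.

8.00 L/h

CL = k × Vd = 0.125 × 64.0 = 8.000 L/h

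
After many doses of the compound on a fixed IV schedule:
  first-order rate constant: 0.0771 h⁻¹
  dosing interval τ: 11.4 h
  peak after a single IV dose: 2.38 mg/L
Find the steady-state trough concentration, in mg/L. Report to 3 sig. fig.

e^(−kτ) = e^(−0.07710 × 11.4) = 0.4152
Accumulation ratio R = 1 / (1 − e^(−kτ)) = 1 / (1 − 0.4152) = 1.710
Steady-state trough = C₀ × R × e^(−kτ) = 2.38 × 1.710 × 0.4152 = 1.690 mg/L

1.69 mg/L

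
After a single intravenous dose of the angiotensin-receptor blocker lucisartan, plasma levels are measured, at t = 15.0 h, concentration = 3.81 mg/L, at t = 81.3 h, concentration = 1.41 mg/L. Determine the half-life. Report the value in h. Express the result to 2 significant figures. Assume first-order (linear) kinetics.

46 h

k = ln(C₁/C₂) / (t₂ − t₁) = ln(3.81/1.41) / (81.3 − 15.0)
  = 0.9940 / 66.30 = 0.01499 h⁻¹
t½ = ln2 / k = 0.693147 / 0.01499 = 46.24 h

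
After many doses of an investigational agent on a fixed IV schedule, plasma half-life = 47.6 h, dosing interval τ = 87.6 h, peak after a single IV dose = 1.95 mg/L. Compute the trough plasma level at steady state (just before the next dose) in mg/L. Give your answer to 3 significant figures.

0.756 mg/L

k = ln2 / t½ = 0.693147 / 47.6 = 0.01456 h⁻¹
e^(−kτ) = e^(−0.01456 × 87.6) = 0.2793
Accumulation ratio R = 1 / (1 − e^(−kτ)) = 1 / (1 − 0.2793) = 1.388
Steady-state trough = C₀ × R × e^(−kτ) = 1.95 × 1.388 × 0.2793 = 0.7560 mg/L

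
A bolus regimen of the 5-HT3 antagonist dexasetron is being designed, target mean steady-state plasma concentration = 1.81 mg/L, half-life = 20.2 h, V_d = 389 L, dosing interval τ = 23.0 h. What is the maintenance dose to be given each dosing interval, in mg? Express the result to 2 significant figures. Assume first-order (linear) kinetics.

k = ln2 / t½ = 0.693147 / 20.2 = 0.03431 h⁻¹
CL = k × Vd = 0.03431 × 389 = 13.35 L/h
At steady state, Dose/τ = Css × CL.
Dose = Css × CL × τ = 1.81 × 13.35 × 23.0 = 555.8 mg

560 mg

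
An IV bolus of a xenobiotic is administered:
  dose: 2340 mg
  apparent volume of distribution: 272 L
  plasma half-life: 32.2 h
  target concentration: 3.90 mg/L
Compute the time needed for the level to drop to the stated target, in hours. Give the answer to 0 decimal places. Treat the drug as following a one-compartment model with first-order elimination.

37 h

C₀ = Dose / Vd = 2340 / 272 = 8.603 mg/L
k = ln2 / t½ = 0.693147 / 32.2 = 0.02153 h⁻¹
t = ln(C₀ / C) / k = ln(8.603 / 3.90) / 0.02153
  = ln(2.206) / 0.02153 = 0.7912 / 0.02153 = 36.75 h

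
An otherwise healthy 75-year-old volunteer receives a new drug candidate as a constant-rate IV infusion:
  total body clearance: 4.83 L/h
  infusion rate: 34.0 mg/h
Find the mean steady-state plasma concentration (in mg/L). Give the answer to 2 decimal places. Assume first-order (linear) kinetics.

At steady state Css = R₀ / CL = 34.0 / 4.830 = 7.039 mg/L

7.04 mg/L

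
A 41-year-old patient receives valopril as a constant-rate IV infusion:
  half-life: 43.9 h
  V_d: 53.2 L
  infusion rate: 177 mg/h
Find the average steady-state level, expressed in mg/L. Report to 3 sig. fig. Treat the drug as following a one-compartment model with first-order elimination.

211 mg/L

k = ln2 / t½ = 0.693147 / 43.9 = 0.01579 h⁻¹
CL = k × Vd = 0.01579 × 53.2 = 0.8400 L/h
At steady state Css = R₀ / CL = 177 / 0.8400 = 210.7 mg/L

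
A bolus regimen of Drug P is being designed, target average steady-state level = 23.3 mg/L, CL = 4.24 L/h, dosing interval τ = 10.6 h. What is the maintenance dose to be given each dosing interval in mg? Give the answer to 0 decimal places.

At steady state, Dose/τ = Css × CL.
Dose = Css × CL × τ = 23.3 × 4.240 × 10.6 = 1047 mg

1047 mg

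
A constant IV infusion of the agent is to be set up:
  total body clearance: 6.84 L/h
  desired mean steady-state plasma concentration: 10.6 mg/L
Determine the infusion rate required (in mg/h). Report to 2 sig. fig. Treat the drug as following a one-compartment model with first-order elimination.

73 mg/h

At steady state, infusion rate R₀ = Css × CL = 10.6 × 6.840 = 72.50 mg/h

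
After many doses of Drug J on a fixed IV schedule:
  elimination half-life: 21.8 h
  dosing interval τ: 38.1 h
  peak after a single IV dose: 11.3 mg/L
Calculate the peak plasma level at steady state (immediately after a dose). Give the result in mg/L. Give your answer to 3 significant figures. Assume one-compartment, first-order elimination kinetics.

16.1 mg/L

k = ln2 / t½ = 0.693147 / 21.8 = 0.03180 h⁻¹
e^(−kτ) = e^(−0.03180 × 38.1) = 0.2977
Accumulation ratio R = 1 / (1 − e^(−kτ)) = 1 / (1 − 0.2977) = 1.424
Steady-state peak = C₀ × R = 11.3 × 1.424 = 16.09 mg/L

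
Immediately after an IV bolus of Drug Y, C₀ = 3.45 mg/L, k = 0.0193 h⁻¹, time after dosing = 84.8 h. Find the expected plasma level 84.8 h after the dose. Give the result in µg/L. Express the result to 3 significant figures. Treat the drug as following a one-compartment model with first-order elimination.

671 µg/L

C = C₀ · e^(−k·t) = 3.450 × e^(−0.01930 × 84.8)
  = 3.450 × 0.1946 = 0.6714 mg/L
Convert: 0.6714 mg/L × 1000 = 671.4 µg/L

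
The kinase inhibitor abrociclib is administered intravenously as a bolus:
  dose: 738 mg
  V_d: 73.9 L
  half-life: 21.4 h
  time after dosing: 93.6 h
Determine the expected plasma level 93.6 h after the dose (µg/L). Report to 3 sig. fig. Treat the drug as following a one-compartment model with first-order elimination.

C₀ = Dose / Vd = 738.0 / 73.9 = 9.986 mg/L
k = ln2 / t½ = 0.693147 / 21.4 = 0.03239 h⁻¹
C = C₀ · e^(−k·t) = 9.986 × e^(−0.03239 × 93.6)
  = 9.986 × 0.04823 = 0.4816 mg/L
Convert: 0.4816 mg/L × 1000 = 481.6 µg/L

482 µg/L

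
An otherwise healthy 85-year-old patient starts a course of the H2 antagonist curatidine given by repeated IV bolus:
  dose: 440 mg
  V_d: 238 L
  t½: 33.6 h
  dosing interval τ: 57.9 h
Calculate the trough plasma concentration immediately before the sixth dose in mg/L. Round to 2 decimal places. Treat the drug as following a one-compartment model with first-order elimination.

C₀ per dose = Dose / Vd = 440 / 238 = 1.849 mg/L
k = ln2 / t½ = 0.693147 / 33.6 = 0.02063 h⁻¹
Fraction remaining after one interval: r = e^(−kτ) = e^(−0.02063 × 57.9) = 0.3029
Before dose 6, 5 doses have been given (aged 1τ, 2τ, 3τ, 4τ, 5τ).
C_trough = C₀ × (r + r² + … + r^5) = C₀ × r(1−r^5)/(1−r)
        = 1.849 × 0.3029 × (1 − 0.002550) / (1 − 0.3029) = 0.8014 mg/L

0.80 mg/L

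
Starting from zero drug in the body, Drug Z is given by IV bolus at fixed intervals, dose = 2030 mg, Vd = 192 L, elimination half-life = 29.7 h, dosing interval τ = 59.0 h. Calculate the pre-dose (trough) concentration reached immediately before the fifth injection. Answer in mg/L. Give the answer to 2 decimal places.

3.55 mg/L

C₀ per dose = Dose / Vd = 2030 / 192 = 10.57 mg/L
k = ln2 / t½ = 0.693147 / 29.7 = 0.02334 h⁻¹
Fraction remaining after one interval: r = e^(−kτ) = e^(−0.02334 × 59.0) = 0.2523
Before dose 5, 4 doses have been given (aged 1τ, 2τ, 3τ, 4τ).
C_trough = C₀ × (r + r² + … + r^4) = C₀ × r(1−r^4)/(1−r)
        = 10.57 × 0.2523 × (1 − 0.004052) / (1 − 0.2523) = 3.552 mg/L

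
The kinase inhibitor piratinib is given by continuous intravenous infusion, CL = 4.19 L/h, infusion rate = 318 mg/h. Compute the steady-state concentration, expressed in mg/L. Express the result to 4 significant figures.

75.89 mg/L

At steady state Css = R₀ / CL = 318 / 4.190 = 75.89 mg/L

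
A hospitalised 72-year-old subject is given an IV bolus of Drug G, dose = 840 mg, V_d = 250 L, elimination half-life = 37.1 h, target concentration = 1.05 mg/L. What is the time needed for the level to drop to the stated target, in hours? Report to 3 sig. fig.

C₀ = Dose / Vd = 840.0 / 250 = 3.360 mg/L
k = ln2 / t½ = 0.693147 / 37.1 = 0.01868 h⁻¹
t = ln(C₀ / C) / k = ln(3.360 / 1.05) / 0.01868
  = ln(3.200) / 0.01868 = 1.163 / 0.01868 = 62.26 h

62.3 h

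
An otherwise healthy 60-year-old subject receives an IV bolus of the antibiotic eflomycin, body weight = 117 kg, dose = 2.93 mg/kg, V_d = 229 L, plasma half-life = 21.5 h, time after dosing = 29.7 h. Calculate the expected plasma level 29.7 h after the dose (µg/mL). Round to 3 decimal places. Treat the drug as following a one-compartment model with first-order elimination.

Total dose = 2.93 × 117 = 342.8 mg
C₀ = Dose / Vd = 342.8 / 229 = 1.497 mg/L
k = ln2 / t½ = 0.693147 / 21.5 = 0.03224 h⁻¹
C = C₀ · e^(−k·t) = 1.497 × e^(−0.03224 × 29.7)
  = 1.497 × 0.3838 = 0.5745 mg/L
(0.5745 mg/L = 0.5745 µg/mL)

0.575 µg/mL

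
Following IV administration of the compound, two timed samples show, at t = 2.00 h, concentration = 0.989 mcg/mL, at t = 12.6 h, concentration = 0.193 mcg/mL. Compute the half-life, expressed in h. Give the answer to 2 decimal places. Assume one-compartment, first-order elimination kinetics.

k = ln(C₁/C₂) / (t₂ − t₁) = ln(0.989/0.193) / (12.6 − 2.00)
  = 1.634 / 10.60 = 0.1542 h⁻¹
t½ = ln2 / k = 0.693147 / 0.1542 = 4.495 h

4.50 h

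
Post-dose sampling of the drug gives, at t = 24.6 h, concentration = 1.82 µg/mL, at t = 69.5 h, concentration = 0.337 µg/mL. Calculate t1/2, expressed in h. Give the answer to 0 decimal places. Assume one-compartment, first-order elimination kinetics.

18 h

k = ln(C₁/C₂) / (t₂ − t₁) = ln(1.82/0.337) / (69.5 − 24.6)
  = 1.687 / 44.90 = 0.03757 h⁻¹
t½ = ln2 / k = 0.693147 / 0.03757 = 18.45 h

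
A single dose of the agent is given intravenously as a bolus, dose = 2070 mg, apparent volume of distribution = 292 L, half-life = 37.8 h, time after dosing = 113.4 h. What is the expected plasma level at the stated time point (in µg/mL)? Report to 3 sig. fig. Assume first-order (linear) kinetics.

0.886 µg/mL

C₀ = Dose / Vd = 2070 / 292 = 7.089 mg/L
k = ln2 / t½ = 0.693147 / 37.8 = 0.01834 h⁻¹
t / t½ = 113.4 / 37.8 = 3 half-lives
C = C₀ × (1/2)^3 = 7.089 × 0.1250 = 0.8861 mg/L
(0.8861 mg/L = 0.8861 µg/mL)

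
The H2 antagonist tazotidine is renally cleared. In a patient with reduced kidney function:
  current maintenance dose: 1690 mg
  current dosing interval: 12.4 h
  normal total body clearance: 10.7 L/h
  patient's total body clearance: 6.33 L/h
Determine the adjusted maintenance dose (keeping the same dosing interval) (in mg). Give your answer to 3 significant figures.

1000 mg

To keep the same average steady-state level, dosing rate must scale with clearance.
CL ratio = 6.33 / 10.7 = 0.5916
New dose (same interval) = 1690 × 0.5916 = 999.8 mg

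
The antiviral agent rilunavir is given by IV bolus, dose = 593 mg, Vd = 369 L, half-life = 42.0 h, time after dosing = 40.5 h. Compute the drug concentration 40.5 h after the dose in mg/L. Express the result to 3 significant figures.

0.824 mg/L

C₀ = Dose / Vd = 593.0 / 369 = 1.607 mg/L
k = ln2 / t½ = 0.693147 / 42.0 = 0.01650 h⁻¹
C = C₀ · e^(−k·t) = 1.607 × e^(−0.01650 × 40.5)
  = 1.607 × 0.5126 = 0.8237 mg/L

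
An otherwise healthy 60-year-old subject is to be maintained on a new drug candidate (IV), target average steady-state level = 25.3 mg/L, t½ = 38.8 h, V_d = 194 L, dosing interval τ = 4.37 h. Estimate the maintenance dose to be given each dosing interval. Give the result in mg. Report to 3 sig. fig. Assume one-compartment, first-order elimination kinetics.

k = ln2 / t½ = 0.693147 / 38.8 = 0.01786 h⁻¹
CL = k × Vd = 0.01786 × 194 = 3.465 L/h
At steady state, Dose/τ = Css × CL.
Dose = Css × CL × τ = 25.3 × 3.465 × 4.37 = 383.1 mg

383 mg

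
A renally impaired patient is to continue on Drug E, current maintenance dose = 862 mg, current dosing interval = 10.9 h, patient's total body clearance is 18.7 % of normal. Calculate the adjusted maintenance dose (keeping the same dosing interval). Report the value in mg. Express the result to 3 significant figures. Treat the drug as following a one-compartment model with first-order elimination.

161 mg

To keep the same average steady-state level, dosing rate must scale with clearance.
CL ratio = 18.7 / 100 = 0.1870
New dose (same interval) = 862 × 0.1870 = 161.2 mg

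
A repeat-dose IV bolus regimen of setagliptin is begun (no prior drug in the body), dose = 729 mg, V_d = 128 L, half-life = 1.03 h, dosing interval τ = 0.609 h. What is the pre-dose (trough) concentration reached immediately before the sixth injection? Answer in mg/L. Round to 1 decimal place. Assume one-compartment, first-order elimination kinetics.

9.8 mg/L

C₀ per dose = Dose / Vd = 729 / 128 = 5.695 mg/L
k = ln2 / t½ = 0.693147 / 1.03 = 0.6730 h⁻¹
Fraction remaining after one interval: r = e^(−kτ) = e^(−0.6730 × 0.609) = 0.6637
Before dose 6, 5 doses have been given (aged 1τ, 2τ, 3τ, 4τ, 5τ).
C_trough = C₀ × (r + r² + … + r^5) = C₀ × r(1−r^5)/(1−r)
        = 5.695 × 0.6637 × (1 − 0.1288) / (1 − 0.6637) = 9.792 mg/L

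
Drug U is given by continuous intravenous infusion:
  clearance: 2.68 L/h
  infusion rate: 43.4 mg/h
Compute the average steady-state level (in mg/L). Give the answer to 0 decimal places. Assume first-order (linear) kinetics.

At steady state Css = R₀ / CL = 43.4 / 2.680 = 16.19 mg/L

16 mg/L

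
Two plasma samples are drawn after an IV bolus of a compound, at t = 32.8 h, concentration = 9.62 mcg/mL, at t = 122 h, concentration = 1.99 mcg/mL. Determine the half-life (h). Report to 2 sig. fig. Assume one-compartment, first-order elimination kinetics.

k = ln(C₁/C₂) / (t₂ − t₁) = ln(9.62/1.99) / (122 − 32.8)
  = 1.576 / 89.20 = 0.01767 h⁻¹
t½ = ln2 / k = 0.693147 / 0.01767 = 39.23 h

39 h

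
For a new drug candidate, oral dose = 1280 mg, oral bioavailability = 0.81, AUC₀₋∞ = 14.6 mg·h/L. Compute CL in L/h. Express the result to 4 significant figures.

71.01 L/h

CL = F·Dose / AUC = 0.81 × 1280 / 14.6 = 71.01 L/h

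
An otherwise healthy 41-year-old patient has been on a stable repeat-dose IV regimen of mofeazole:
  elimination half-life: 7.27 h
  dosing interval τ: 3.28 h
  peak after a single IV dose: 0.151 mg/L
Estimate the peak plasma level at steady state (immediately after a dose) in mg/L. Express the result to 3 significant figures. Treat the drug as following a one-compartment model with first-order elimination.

k = ln2 / t½ = 0.693147 / 7.27 = 0.09534 h⁻¹
e^(−kτ) = e^(−0.09534 × 3.28) = 0.7315
Accumulation ratio R = 1 / (1 − e^(−kτ)) = 1 / (1 − 0.7315) = 3.724
Steady-state peak = C₀ × R = 0.151 × 3.724 = 0.5623 mg/L

0.562 mg/L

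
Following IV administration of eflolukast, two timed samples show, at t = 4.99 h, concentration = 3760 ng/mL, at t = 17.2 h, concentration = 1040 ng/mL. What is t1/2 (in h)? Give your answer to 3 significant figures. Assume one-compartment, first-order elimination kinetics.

6.59 h

k = ln(C₁/C₂) / (t₂ − t₁) = ln(3760/1040) / (17.2 − 4.99)
  = 1.285 / 12.21 = 0.1052 h⁻¹
t½ = ln2 / k = 0.693147 / 0.1052 = 6.589 h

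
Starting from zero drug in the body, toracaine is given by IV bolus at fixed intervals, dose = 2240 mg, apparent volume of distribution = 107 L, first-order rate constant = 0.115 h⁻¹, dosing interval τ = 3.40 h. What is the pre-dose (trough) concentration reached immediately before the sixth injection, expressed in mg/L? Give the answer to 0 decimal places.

C₀ per dose = Dose / Vd = 2240 / 107 = 20.93 mg/L
Fraction remaining after one interval: r = e^(−kτ) = e^(−0.1150 × 3.40) = 0.6764
Before dose 6, 5 doses have been given (aged 1τ, 2τ, 3τ, 4τ, 5τ).
C_trough = C₀ × (r + r² + … + r^5) = C₀ × r(1−r^5)/(1−r)
        = 20.93 × 0.6764 × (1 − 0.1416) / (1 − 0.6764) = 37.55 mg/L

38 mg/L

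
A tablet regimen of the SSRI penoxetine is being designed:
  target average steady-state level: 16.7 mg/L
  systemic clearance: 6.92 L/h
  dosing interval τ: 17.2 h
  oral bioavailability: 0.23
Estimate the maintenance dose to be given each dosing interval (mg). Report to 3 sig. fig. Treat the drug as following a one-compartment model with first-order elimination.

8640 mg

At steady state, F × (Dose/τ) = Css × CL.
Dose = Css × CL × τ / F = 16.7 × 6.920 × 17.2 / 0.23 = 8642 mg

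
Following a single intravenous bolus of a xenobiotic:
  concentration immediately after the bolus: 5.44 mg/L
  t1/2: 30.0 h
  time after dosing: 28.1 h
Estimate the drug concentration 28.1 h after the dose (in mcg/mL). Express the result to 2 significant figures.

k = ln2 / t½ = 0.693147 / 30.0 = 0.02310 h⁻¹
C = C₀ · e^(−k·t) = 5.440 × e^(−0.02310 × 28.1)
  = 5.440 × 0.5225 = 2.842 mg/L
(2.842 mg/L = 2.842 mcg/mL)

2.8 mcg/mL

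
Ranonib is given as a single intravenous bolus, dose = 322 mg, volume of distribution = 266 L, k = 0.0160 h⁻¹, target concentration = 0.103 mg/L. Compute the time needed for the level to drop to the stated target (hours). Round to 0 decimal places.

154 h

C₀ = Dose / Vd = 322.0 / 266 = 1.211 mg/L
t = ln(C₀ / C) / k = ln(1.211 / 0.103) / 0.01600
  = ln(11.76) / 0.01600 = 2.465 / 0.01600 = 154.1 h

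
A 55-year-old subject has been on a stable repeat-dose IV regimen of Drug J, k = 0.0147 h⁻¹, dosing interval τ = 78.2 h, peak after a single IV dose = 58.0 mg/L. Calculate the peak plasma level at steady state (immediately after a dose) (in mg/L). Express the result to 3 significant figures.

e^(−kτ) = e^(−0.01470 × 78.2) = 0.3168
Accumulation ratio R = 1 / (1 − e^(−kτ)) = 1 / (1 − 0.3168) = 1.464
Steady-state peak = C₀ × R = 58.0 × 1.464 = 84.91 mg/L

84.9 mg/L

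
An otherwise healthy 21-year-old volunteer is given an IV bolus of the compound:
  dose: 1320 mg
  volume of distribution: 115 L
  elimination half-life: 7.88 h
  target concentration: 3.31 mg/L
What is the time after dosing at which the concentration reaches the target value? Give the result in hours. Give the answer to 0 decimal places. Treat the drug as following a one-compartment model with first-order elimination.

14 h

C₀ = Dose / Vd = 1320 / 115 = 11.48 mg/L
k = ln2 / t½ = 0.693147 / 7.88 = 0.08796 h⁻¹
t = ln(C₀ / C) / k = ln(11.48 / 3.31) / 0.08796
  = ln(3.468) / 0.08796 = 1.244 / 0.08796 = 14.14 h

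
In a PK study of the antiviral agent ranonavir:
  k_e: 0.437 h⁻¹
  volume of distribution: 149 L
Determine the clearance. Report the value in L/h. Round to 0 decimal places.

CL = k × Vd = 0.437 × 149 = 65.11 L/h

65 L/h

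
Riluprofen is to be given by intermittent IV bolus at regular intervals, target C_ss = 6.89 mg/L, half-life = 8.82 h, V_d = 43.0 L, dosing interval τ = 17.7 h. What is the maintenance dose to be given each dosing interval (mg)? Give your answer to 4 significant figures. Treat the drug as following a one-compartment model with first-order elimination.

412.1 mg

k = ln2 / t½ = 0.693147 / 8.82 = 0.07859 h⁻¹
CL = k × Vd = 0.07859 × 43.0 = 3.379 L/h
At steady state, Dose/τ = Css × CL.
Dose = Css × CL × τ = 6.89 × 3.379 × 17.7 = 412.1 mg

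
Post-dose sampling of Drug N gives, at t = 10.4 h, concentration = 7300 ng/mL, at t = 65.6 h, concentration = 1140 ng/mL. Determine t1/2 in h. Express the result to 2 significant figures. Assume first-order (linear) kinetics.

21 h

k = ln(C₁/C₂) / (t₂ − t₁) = ln(7300/1140) / (65.6 − 10.4)
  = 1.857 / 55.20 = 0.03364 h⁻¹
t½ = ln2 / k = 0.693147 / 0.03364 = 20.60 h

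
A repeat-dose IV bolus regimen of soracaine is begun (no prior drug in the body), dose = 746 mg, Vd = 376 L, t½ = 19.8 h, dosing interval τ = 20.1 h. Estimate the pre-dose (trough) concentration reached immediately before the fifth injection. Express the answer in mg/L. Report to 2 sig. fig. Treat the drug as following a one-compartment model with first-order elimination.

C₀ per dose = Dose / Vd = 746 / 376 = 1.984 mg/L
k = ln2 / t½ = 0.693147 / 19.8 = 0.03501 h⁻¹
Fraction remaining after one interval: r = e^(−kτ) = e^(−0.03501 × 20.1) = 0.4948
Before dose 5, 4 doses have been given (aged 1τ, 2τ, 3τ, 4τ).
C_trough = C₀ × (r + r² + … + r^4) = C₀ × r(1−r^4)/(1−r)
        = 1.984 × 0.4948 × (1 − 0.05994) / (1 − 0.4948) = 1.827 mg/L

1.8 mg/L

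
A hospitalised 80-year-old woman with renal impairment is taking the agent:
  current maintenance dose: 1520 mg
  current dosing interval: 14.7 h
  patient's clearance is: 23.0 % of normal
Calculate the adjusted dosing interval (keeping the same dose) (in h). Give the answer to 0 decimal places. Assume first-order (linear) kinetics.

64 h

To keep the same average steady-state level, dosing rate must scale with clearance.
CL ratio = 23.0 / 100 = 0.2300
New interval (same dose) = 14.7 / 0.2300 = 63.91 h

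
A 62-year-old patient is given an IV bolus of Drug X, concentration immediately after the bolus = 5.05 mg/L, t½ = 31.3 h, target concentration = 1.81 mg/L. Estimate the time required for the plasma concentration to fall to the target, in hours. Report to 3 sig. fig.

k = ln2 / t½ = 0.693147 / 31.3 = 0.02215 h⁻¹
t = ln(C₀ / C) / k = ln(5.050 / 1.81) / 0.02215
  = ln(2.790) / 0.02215 = 1.026 / 0.02215 = 46.32 h

46.3 h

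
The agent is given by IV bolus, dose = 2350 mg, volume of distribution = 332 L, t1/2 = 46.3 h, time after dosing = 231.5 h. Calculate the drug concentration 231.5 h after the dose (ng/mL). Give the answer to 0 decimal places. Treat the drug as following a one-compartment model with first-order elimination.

C₀ = Dose / Vd = 2350 / 332 = 7.078 mg/L
k = ln2 / t½ = 0.693147 / 46.3 = 0.01497 h⁻¹
t / t½ = 231.5 / 46.3 = 5 half-lives
C = C₀ × (1/2)^5 = 7.078 × 0.03125 = 0.2212 mg/L
Convert: 0.2212 mg/L × 1000 = 221.2 ng/mL

221 ng/mL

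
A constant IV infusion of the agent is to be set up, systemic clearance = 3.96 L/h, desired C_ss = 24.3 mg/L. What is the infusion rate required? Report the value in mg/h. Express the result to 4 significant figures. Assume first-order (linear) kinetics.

At steady state, infusion rate R₀ = Css × CL = 24.3 × 3.960 = 96.23 mg/h

96.23 mg/h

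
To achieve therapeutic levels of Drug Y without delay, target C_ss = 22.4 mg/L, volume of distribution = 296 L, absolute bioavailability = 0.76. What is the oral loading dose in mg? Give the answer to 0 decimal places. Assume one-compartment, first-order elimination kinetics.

8724 mg

LD = Css × Vd / F = 22.4 × 296 / 0.76 = 8724 mg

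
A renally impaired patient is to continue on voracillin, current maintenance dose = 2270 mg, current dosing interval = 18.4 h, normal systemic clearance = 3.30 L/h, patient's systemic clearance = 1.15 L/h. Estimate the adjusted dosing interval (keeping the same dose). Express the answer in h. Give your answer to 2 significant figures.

To keep the same average steady-state level, dosing rate must scale with clearance.
CL ratio = 1.15 / 3.30 = 0.3485
New interval (same dose) = 18.4 / 0.3485 = 52.80 h

53 h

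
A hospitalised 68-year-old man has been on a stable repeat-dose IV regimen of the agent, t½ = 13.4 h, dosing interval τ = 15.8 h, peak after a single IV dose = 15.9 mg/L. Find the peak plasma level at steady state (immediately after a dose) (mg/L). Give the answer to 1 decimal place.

28.5 mg/L

k = ln2 / t½ = 0.693147 / 13.4 = 0.05173 h⁻¹
e^(−kτ) = e^(−0.05173 × 15.8) = 0.4416
Accumulation ratio R = 1 / (1 − e^(−kτ)) = 1 / (1 − 0.4416) = 1.791
Steady-state peak = C₀ × R = 15.9 × 1.791 = 28.48 mg/L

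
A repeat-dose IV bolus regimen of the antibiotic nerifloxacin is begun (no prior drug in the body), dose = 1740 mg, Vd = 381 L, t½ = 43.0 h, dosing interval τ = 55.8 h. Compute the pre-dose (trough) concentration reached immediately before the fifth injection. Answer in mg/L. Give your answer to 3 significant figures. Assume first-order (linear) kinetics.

C₀ per dose = Dose / Vd = 1740 / 381 = 4.567 mg/L
k = ln2 / t½ = 0.693147 / 43.0 = 0.01612 h⁻¹
Fraction remaining after one interval: r = e^(−kτ) = e^(−0.01612 × 55.8) = 0.4068
Before dose 5, 4 doses have been given (aged 1τ, 2τ, 3τ, 4τ).
C_trough = C₀ × (r + r² + … + r^4) = C₀ × r(1−r^4)/(1−r)
        = 4.567 × 0.4068 × (1 − 0.02739) / (1 − 0.4068) = 3.046 mg/L

3.05 mg/L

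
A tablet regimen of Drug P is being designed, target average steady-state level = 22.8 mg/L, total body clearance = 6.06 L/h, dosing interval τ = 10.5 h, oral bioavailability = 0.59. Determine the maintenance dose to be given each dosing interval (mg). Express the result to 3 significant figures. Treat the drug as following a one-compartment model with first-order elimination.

At steady state, F × (Dose/τ) = Css × CL.
Dose = Css × CL × τ / F = 22.8 × 6.060 × 10.5 / 0.59 = 2459 mg

2460 mg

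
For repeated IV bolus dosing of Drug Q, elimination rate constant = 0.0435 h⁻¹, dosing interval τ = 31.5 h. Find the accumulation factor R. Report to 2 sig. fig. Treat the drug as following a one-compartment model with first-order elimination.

e^(−kτ) = e^(−0.04350 × 31.5) = 0.2540
Accumulation ratio R = 1 / (1 − e^(−kτ)) = 1 / (1 − 0.2540) = 1.340

1.3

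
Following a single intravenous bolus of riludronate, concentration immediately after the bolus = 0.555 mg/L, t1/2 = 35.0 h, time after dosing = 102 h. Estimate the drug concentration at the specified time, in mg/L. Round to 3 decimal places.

k = ln2 / t½ = 0.693147 / 35.0 = 0.01980 h⁻¹
C = C₀ · e^(−k·t) = 0.5550 × e^(−0.01980 × 102)
  = 0.5550 × 0.1327 = 0.07365 mg/L

0.074 mg/L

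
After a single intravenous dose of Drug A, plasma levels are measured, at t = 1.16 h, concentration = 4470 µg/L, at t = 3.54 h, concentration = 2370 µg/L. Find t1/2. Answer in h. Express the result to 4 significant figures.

k = ln(C₁/C₂) / (t₂ − t₁) = ln(4470/2370) / (3.54 − 1.16)
  = 0.6345 / 2.380 = 0.2666 h⁻¹
t½ = ln2 / k = 0.693147 / 0.2666 = 2.600 h

2.600 h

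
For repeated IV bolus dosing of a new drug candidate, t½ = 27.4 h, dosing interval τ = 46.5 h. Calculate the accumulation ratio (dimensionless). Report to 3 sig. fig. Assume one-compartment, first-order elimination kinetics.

k = ln2 / t½ = 0.693147 / 27.4 = 0.02530 h⁻¹
e^(−kτ) = e^(−0.02530 × 46.5) = 0.3084
Accumulation ratio R = 1 / (1 − e^(−kτ)) = 1 / (1 − 0.3084) = 1.446

1.45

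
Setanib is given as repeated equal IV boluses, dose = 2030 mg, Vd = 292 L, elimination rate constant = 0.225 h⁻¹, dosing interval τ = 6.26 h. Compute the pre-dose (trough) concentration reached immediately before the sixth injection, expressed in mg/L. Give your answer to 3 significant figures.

C₀ per dose = Dose / Vd = 2030 / 292 = 6.952 mg/L
Fraction remaining after one interval: r = e^(−kτ) = e^(−0.2250 × 6.26) = 0.2445
Before dose 6, 5 doses have been given (aged 1τ, 2τ, 3τ, 4τ, 5τ).
C_trough = C₀ × (r + r² + … + r^5) = C₀ × r(1−r^5)/(1−r)
        = 6.952 × 0.2445 × (1 − 0.0008738) / (1 − 0.2445) = 2.248 mg/L

2.25 mg/L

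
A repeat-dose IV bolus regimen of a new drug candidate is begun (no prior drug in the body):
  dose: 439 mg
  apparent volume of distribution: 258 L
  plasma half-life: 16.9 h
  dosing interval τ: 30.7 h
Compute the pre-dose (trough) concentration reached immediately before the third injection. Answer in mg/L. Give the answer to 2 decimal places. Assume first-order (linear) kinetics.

C₀ per dose = Dose / Vd = 439 / 258 = 1.702 mg/L
k = ln2 / t½ = 0.693147 / 16.9 = 0.04101 h⁻¹
Fraction remaining after one interval: r = e^(−kτ) = e^(−0.04101 × 30.7) = 0.2839
Before dose 3, 2 doses have been given (aged 1τ, 2τ).
C_trough = C₀ × (r + r²) = 1.702 × (0.2839 + 0.08060) = 0.6204 mg/L

0.62 mg/L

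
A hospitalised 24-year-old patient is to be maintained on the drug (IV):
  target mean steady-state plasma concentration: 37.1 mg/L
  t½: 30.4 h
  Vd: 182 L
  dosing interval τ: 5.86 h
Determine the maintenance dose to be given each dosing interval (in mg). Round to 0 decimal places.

902 mg

k = ln2 / t½ = 0.693147 / 30.4 = 0.02280 h⁻¹
CL = k × Vd = 0.02280 × 182 = 4.150 L/h
At steady state, Dose/τ = Css × CL.
Dose = Css × CL × τ = 37.1 × 4.150 × 5.86 = 902.2 mg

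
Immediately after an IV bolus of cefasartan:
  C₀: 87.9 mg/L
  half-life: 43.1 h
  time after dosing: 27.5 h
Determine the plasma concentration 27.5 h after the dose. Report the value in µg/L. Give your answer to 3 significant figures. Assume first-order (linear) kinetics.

k = ln2 / t½ = 0.693147 / 43.1 = 0.01608 h⁻¹
C = C₀ · e^(−k·t) = 87.90 × e^(−0.01608 × 27.5)
  = 87.90 × 0.6426 = 56.48 mg/L
Convert: 56.48 mg/L × 1000 = 56480 µg/L

56500 µg/L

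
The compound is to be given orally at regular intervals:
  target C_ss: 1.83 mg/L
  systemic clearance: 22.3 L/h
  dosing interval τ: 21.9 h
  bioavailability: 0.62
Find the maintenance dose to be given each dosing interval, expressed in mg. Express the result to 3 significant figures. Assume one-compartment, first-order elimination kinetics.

At steady state, F × (Dose/τ) = Css × CL.
Dose = Css × CL × τ / F = 1.83 × 22.30 × 21.9 / 0.62 = 1441 mg

1440 mg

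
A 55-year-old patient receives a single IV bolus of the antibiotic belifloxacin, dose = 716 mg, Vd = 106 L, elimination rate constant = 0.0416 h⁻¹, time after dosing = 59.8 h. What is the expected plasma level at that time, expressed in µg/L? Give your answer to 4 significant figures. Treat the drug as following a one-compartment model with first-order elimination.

561.3 µg/L

C₀ = Dose / Vd = 716.0 / 106 = 6.755 mg/L
C = C₀ · e^(−k·t) = 6.755 × e^(−0.04160 × 59.8)
  = 6.755 × 0.08310 = 0.5613 mg/L
Convert: 0.5613 mg/L × 1000 = 561.3 µg/L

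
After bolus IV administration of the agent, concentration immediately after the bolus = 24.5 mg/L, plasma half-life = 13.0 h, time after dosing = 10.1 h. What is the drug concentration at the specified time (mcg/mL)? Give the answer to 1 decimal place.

14.3 mcg/mL

k = ln2 / t½ = 0.693147 / 13.0 = 0.05332 h⁻¹
C = C₀ · e^(−k·t) = 24.50 × e^(−0.05332 × 10.1)
  = 24.50 × 0.5836 = 14.30 mg/L
(14.30 mg/L = 14.30 mcg/mL)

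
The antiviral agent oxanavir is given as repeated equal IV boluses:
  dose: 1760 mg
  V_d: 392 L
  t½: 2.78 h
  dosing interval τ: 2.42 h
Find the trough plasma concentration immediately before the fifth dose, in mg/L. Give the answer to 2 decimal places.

4.94 mg/L

C₀ per dose = Dose / Vd = 1760 / 392 = 4.490 mg/L
k = ln2 / t½ = 0.693147 / 2.78 = 0.2493 h⁻¹
Fraction remaining after one interval: r = e^(−kτ) = e^(−0.2493 × 2.42) = 0.5470
Before dose 5, 4 doses have been given (aged 1τ, 2τ, 3τ, 4τ).
C_trough = C₀ × (r + r² + … + r^4) = C₀ × r(1−r^4)/(1−r)
        = 4.490 × 0.5470 × (1 − 0.08953) / (1 − 0.5470) = 4.936 mg/L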